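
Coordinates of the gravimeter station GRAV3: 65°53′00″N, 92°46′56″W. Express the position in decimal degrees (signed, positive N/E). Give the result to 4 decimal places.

lat: 65.8833° N → +65.8833°
lon: 92.7822° W → -92.7822°

+65.8833°, -92.7822°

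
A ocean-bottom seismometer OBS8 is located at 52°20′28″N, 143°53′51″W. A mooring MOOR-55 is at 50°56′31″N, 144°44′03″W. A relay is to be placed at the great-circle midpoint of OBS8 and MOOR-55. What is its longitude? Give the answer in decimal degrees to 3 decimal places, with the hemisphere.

OBS8: φ = +52.34111°, λ = -143.89750°
MOOR-55: φ = +50.94194°, λ = -144.73417°
Bx = cos φ₂ cos Δλ = 0.630040,  By = cos φ₂ sin Δλ = -0.009201
φₘ = atan2(sin φ₁ + sin φ₂, √((cos φ₁ + Bx)² + By²)) = 51.64227°
λₘ = λ₁ + atan2(By, cos φ₁ + Bx) = -144.32229°

144.322°W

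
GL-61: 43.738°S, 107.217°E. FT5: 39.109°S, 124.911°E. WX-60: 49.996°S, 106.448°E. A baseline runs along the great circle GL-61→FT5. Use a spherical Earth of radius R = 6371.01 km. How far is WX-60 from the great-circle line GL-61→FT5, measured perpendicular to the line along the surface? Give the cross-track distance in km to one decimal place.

δ₁₃ = central angle GL-61→WX-60 = 0.109606 rad  (haversine)
θ₁₃ = bearing GL-61→WX-60 = 184.524°,  θ₁₂ = bearing GL-61→FT5 = 76.798°
dₓₜ = R·arcsin(sin δ₁₃ · sin(θ₁₃ − θ₁₂)) = 6371.01·arcsin(0.10939·sin(107.726°)) = 665.022 km
|dₓₜ| = 665.022 km

665.0 km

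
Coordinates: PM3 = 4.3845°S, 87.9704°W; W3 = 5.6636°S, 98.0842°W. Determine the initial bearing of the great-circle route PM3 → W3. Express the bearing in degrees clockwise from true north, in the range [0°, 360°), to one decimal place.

Δλ = -10.1138°
y = sin Δλ · cos φ₂ = -0.174747
x = cos φ₁ sin φ₂ − sin φ₁ cos φ₂ cos Δλ = -0.023505
θ = atan2(y, x) = -97.6608° → 262.3392° (mod 360°)

262.3°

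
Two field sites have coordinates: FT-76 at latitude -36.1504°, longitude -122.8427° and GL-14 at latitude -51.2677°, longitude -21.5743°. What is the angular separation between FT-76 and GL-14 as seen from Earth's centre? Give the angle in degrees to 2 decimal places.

68.81°

Δφ = -15.1173°,  Δλ = 101.2684°
a = sin²(Δφ/2) + cos φ₁ cos φ₂ sin²(Δλ/2) = 0.319275
c = 2·arcsin(√a) = 1.200973 rad = 68.8107°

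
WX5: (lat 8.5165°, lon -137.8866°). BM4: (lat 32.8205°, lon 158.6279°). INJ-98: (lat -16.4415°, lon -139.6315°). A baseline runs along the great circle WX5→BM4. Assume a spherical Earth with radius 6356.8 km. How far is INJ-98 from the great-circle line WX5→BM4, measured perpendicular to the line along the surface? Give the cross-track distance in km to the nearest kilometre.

δ₁₃ = central angle WX5→INJ-98 = 0.436640 rad  (haversine)
θ₁₃ = bearing WX5→INJ-98 = 183.960°,  θ₁₂ = bearing WX5→BM4 = 302.576°
dₓₜ = R·arcsin(sin δ₁₃ · sin(θ₁₃ − θ₁₂)) = 6356.8·arcsin(0.42290·sin(-118.616°)) = -2417.766 km
|dₓₜ| = 2417.766 km

2418 km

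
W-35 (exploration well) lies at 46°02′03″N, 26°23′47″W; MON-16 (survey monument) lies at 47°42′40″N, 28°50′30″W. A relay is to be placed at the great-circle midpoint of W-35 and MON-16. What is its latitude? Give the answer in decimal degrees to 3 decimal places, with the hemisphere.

46.879°N

W-35: φ = +46.03417°, λ = -26.39639°
MON-16: φ = +47.71111°, λ = -28.84167°
Bx = cos φ₂ cos Δλ = 0.672256,  By = cos φ₂ sin Δλ = -0.028708
φₘ = atan2(sin φ₁ + sin φ₂, √((cos φ₁ + Bx)² + By²)) = 46.87915°
λₘ = λ₁ + atan2(By, cos φ₁ + Bx) = -27.59992°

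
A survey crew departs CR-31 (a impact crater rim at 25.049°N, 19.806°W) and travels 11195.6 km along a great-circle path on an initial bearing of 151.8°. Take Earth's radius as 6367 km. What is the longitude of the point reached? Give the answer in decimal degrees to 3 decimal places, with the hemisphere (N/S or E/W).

δ = d/R = 11195.6/6367 = 1.758379 rad
φ₂ = arcsin(sin φ₁ cos δ + cos φ₁ sin δ cos θ)
   = arcsin(0.42339·-0.18648 + 0.90595·0.98246·-0.88130) = -59.69640°
λ₂ = λ₁ + atan2(sin θ sin δ cos φ₁, cos δ − sin φ₁ sin φ₂) = 47.13337°

47.133°E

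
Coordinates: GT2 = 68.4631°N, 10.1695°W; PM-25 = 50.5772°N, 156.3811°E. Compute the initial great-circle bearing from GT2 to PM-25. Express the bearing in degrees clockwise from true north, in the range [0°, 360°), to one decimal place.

9.8°

Δλ = 166.5506°
y = sin Δλ · cos φ₂ = 0.147701
x = cos φ₁ sin φ₂ − sin φ₁ cos φ₂ cos Δλ = 0.858079
θ = atan2(y, x) = 9.7666° → 9.7666° (mod 360°)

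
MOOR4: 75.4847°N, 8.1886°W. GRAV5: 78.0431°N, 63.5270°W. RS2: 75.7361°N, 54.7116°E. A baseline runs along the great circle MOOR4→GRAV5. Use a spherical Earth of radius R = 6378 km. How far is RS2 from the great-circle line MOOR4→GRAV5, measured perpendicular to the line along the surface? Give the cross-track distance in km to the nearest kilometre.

1547 km

δ₁₃ = central angle MOOR4→RS2 = 0.260087 rad  (haversine)
θ₁₃ = bearing MOOR4→RS2 = 58.530°,  θ₁₂ = bearing MOOR4→GRAV5 = 307.580°
dₓₜ = R·arcsin(sin δ₁₃ · sin(θ₁₃ − θ₁₂)) = 6378·arcsin(0.25716·sin(-249.050°)) = 1546.885 km
|dₓₜ| = 1546.885 km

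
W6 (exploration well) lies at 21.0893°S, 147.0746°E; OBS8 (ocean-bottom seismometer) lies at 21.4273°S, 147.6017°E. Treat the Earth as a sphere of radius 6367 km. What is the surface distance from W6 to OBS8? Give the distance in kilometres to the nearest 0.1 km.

Δφ = -0.3380°,  Δλ = 0.5271°
a = sin²(Δφ/2) + cos φ₁ cos φ₂ sin²(Δλ/2) = 0.000027
c = 2·arcsin(√a) = 0.010407 rad = 0.5963°
d = R·c = 6367 × 0.010407 = 66.3 km

66.3 km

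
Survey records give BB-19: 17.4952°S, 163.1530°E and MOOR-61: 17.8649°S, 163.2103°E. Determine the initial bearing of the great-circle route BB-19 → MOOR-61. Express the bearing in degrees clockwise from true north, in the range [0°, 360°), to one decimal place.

Δλ = 0.0573°
y = sin Δλ · cos φ₂ = 0.000952
x = cos φ₁ sin φ₂ − sin φ₁ cos φ₂ cos Δλ = -0.006453
θ = atan2(y, x) = 171.6085° → 171.6085° (mod 360°)

171.6°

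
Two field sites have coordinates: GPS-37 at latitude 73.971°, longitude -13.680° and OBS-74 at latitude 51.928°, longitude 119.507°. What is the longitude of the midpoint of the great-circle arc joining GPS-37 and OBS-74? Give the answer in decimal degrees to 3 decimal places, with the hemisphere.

Bx = cos φ₂ cos Δλ = -0.422025,  By = cos φ₂ sin Δλ = 0.449615
φₘ = atan2(sin φ₁ + sin φ₂, √((cos φ₁ + Bx)² + By²)) = 74.87092°
λₘ = λ₁ + atan2(By, cos φ₁ + Bx) = 94.29834°

94.298°E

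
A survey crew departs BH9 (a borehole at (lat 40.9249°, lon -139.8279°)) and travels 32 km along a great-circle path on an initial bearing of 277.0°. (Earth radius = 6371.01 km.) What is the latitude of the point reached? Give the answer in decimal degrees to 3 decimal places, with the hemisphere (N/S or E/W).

δ = d/R = 32/6371.01 = 0.005023 rad
φ₂ = arcsin(sin φ₁ cos δ + cos φ₁ sin δ cos θ)
   = arcsin(0.65507·0.99999 + 0.75557·0.00502·0.12187) = 40.95935°
λ₂ = λ₁ + atan2(sin θ sin δ cos φ₁, cos δ − sin φ₁ sin φ₂) = -140.20614°

40.959°N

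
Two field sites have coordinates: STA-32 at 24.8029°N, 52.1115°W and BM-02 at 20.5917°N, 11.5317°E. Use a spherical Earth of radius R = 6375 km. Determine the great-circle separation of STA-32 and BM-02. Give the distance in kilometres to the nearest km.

Δφ = -4.2112°,  Δλ = 63.6432°
a = sin²(Δφ/2) + cos φ₁ cos φ₂ sin²(Δλ/2) = 0.237600
c = 2·arcsin(√a) = 1.018317 rad = 58.3453°
d = R·c = 6375 × 1.018317 = 6491.8 km

6492 km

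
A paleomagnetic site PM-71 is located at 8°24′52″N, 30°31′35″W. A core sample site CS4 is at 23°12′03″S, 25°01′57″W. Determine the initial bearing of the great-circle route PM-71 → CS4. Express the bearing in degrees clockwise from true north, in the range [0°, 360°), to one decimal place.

PM-71: φ = +8.41444°, λ = -30.52639°
CS4: φ = -23.20083°, λ = -25.03250°
Δλ = 5.4939°
y = sin Δλ · cos φ₂ = 0.087997
x = cos φ₁ sin φ₂ − sin φ₁ cos φ₂ cos Δλ = -0.523595
θ = atan2(y, x) = 170.4598° → 170.4598° (mod 360°)

170.5°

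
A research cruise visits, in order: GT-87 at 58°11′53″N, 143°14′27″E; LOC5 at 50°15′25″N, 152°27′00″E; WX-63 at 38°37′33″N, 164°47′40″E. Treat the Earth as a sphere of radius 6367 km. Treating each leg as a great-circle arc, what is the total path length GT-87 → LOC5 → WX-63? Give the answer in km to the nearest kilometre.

2681 km

GT-87: φ = +58.19806°, λ = +143.24083°
LOC5: φ = +50.25694°, λ = +152.45000°
WX-63: φ = +38.62583°, λ = +164.79444°
GT-87→LOC5: c = 0.167120 rad, d = 1064.06 km
LOC5→WX-63: c = 0.253989 rad, d = 1617.15 km
Total = 1064.06 + 1617.15 = 2681.20 km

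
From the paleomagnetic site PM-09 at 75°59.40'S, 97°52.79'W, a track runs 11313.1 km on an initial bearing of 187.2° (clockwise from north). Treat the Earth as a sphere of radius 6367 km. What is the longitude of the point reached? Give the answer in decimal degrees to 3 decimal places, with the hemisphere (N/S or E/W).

89.172°E

PM-09: φ = -75.99000°, λ = -97.87983°
δ = d/R = 11313.1/6367 = 1.776834 rad
φ₂ = arcsin(sin φ₁ cos δ + cos φ₁ sin δ cos θ)
   = arcsin(-0.97025·-0.20458 + 0.24209·0.97885·-0.99211) = -2.09779°
λ₂ = λ₁ + atan2(sin θ sin δ cos φ₁, cos δ − sin φ₁ sin φ₂) = 89.17185°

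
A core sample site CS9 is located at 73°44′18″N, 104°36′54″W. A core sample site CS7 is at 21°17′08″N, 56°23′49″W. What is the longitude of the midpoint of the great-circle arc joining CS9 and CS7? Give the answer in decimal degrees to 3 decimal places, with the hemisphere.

CS9: φ = +73.73833°, λ = -104.61500°
CS7: φ = +21.28556°, λ = -56.39694°
Bx = cos φ₂ cos Δλ = 0.620845,  By = cos φ₂ sin Δλ = 0.694817
φₘ = atan2(sin φ₁ + sin φ₂, √((cos φ₁ + Bx)² + By²)) = 49.30693°
λₘ = λ₁ + atan2(By, cos φ₁ + Bx) = -66.97291°

66.973°W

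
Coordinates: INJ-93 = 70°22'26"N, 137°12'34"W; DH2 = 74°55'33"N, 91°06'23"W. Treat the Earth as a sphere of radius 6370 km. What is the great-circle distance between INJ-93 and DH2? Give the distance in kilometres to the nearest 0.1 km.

1562.7 km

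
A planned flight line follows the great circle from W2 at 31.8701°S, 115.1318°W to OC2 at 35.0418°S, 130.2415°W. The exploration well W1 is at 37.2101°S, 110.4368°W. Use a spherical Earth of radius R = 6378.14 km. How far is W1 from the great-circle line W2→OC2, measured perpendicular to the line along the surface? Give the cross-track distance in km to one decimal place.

δ₁₃ = central angle W2→W1 = 0.115038 rad  (haversine)
θ₁₃ = bearing W2→W1 = 145.395°,  θ₁₂ = bearing W2→OC2 = 251.775°
dₓₜ = R·arcsin(sin δ₁₃ · sin(θ₁₃ − θ₁₂)) = 6378.14·arcsin(0.11478·sin(-106.380°)) = -703.822 km
|dₓₜ| = 703.822 km

703.8 km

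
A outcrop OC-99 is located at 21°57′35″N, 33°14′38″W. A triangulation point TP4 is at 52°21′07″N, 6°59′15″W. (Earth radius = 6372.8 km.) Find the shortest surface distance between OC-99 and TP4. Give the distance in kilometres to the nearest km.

OC-99: φ = +21.95972°, λ = -33.24389°
TP4: φ = +52.35194°, λ = -6.98750°
Δφ = 30.3922°,  Δλ = 26.2564°
a = sin²(Δφ/2) + cos φ₁ cos φ₂ sin²(Δλ/2) = 0.097933
c = 2·arcsin(√a) = 0.636580 rad = 36.4733°
d = R·c = 6372.8 × 0.636580 = 4056.8 km

4057 km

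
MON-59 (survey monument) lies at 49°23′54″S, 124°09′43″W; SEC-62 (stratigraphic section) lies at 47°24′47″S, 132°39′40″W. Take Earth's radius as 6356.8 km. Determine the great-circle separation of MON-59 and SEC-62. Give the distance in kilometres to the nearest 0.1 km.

MON-59: φ = -49.39833°, λ = -124.16194°
SEC-62: φ = -47.41306°, λ = -132.66111°
Δφ = 1.9853°,  Δλ = -8.4992°
a = sin²(Δφ/2) + cos φ₁ cos φ₂ sin²(Δλ/2) = 0.002718
c = 2·arcsin(√a) = 0.104323 rad = 5.9773°
d = R·c = 6356.8 × 0.104323 = 663.2 km

663.2 km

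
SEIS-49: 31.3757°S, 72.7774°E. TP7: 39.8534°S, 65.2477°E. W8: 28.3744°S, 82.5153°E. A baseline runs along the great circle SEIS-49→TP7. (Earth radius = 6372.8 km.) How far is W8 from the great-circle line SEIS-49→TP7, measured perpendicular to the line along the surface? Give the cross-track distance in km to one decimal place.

δ₁₃ = central angle SEIS-49→W8 = 0.156333 rad  (haversine)
θ₁₃ = bearing SEIS-49→W8 = 72.909°,  θ₁₂ = bearing SEIS-49→TP7 = 213.695°
dₓₜ = R·arcsin(sin δ₁₃ · sin(θ₁₃ − θ₁₂)) = 6372.8·arcsin(0.15570·sin(-140.786°)) = -628.323 km
|dₓₜ| = 628.323 km

628.3 km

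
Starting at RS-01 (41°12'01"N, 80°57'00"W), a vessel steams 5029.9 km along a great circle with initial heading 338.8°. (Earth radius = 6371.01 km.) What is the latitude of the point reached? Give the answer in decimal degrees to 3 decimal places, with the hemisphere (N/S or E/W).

74.136°N

RS-01: φ = +41.20028°, λ = -80.95000°
δ = d/R = 5029.9/6371.01 = 0.789498 rad
φ₂ = arcsin(sin φ₁ cos δ + cos φ₁ sin δ cos θ)
   = arcsin(0.65869·0.70420 + 0.75241·0.71000·0.93232) = 74.13566°
λ₂ = λ₁ + atan2(sin θ sin δ cos φ₁, cos δ − sin φ₁ sin φ₂) = -150.87569°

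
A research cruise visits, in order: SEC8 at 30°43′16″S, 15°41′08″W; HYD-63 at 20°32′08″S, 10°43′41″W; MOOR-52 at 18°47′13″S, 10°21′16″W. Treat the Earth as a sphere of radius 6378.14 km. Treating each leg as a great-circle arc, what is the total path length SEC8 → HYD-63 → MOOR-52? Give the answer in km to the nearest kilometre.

1436 km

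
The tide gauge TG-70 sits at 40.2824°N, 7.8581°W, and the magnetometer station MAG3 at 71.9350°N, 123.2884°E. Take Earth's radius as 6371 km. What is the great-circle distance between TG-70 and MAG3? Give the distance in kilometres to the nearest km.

Δφ = 31.6526°,  Δλ = 131.1465°
a = sin²(Δφ/2) + cos φ₁ cos φ₂ sin²(Δλ/2) = 0.270485
c = 2·arcsin(√a) = 1.093894 rad = 62.6755°
d = R·c = 6371 × 1.093894 = 6969.2 km

6969 km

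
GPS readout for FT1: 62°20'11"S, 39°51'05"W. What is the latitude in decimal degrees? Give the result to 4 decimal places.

62° + 20′/60 + 11″/3600 = 62 + 0.33333 + 0.00306 = 62.3364°

62.3364°S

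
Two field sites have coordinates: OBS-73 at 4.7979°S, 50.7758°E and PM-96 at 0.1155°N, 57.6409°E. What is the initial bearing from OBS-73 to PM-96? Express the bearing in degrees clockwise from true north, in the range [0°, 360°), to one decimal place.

54.6°

Δλ = 6.8651°
y = sin Δλ · cos φ₂ = 0.119532
x = cos φ₁ sin φ₂ − sin φ₁ cos φ₂ cos Δλ = 0.085050
θ = atan2(y, x) = 54.5671° → 54.5671° (mod 360°)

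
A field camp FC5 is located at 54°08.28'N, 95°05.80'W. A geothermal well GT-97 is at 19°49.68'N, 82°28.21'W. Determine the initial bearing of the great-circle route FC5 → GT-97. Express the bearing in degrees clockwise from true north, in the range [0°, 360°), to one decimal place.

159.3°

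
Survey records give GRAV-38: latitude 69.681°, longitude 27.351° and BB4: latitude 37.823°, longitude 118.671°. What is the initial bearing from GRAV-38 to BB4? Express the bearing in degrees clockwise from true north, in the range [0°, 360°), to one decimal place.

Δλ = 91.3200°
y = sin Δλ · cos φ₂ = 0.789699
x = cos φ₁ sin φ₂ − sin φ₁ cos φ₂ cos Δλ = 0.230004
θ = atan2(y, x) = 73.7615° → 73.7615° (mod 360°)

73.8°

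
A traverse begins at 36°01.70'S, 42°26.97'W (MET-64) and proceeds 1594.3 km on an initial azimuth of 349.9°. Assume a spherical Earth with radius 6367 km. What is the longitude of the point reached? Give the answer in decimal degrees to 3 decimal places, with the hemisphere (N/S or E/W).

45.133°W

MET-64: φ = -36.02833°, λ = -42.44950°
δ = d/R = 1594.3/6367 = 0.250401 rad
φ₂ = arcsin(sin φ₁ cos δ + cos φ₁ sin δ cos θ)
   = arcsin(-0.58819·0.96881 + 0.80873·0.24779·0.98450) = -21.87305°
λ₂ = λ₁ + atan2(sin θ sin δ cos φ₁, cos δ − sin φ₁ sin φ₂) = -45.13338°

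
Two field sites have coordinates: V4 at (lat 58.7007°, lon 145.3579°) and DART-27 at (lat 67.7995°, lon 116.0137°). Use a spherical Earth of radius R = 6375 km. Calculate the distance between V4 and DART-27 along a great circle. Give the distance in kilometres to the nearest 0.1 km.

Δφ = 9.0988°,  Δλ = -29.3442°
a = sin²(Δφ/2) + cos φ₁ cos φ₂ sin²(Δλ/2) = 0.018885
c = 2·arcsin(√a) = 0.275715 rad = 15.7973°
d = R·c = 6375 × 0.275715 = 1757.7 km

1757.7 km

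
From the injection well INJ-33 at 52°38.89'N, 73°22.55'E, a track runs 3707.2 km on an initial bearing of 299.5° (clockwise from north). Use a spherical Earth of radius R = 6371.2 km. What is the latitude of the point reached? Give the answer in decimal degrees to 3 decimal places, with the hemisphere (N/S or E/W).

55.925°N

INJ-33: φ = +52.64817°, λ = +73.37583°
δ = d/R = 3707.2/6371.2 = 0.581868 rad
φ₂ = arcsin(sin φ₁ cos δ + cos φ₁ sin δ cos θ)
   = arcsin(0.79492·0.83544 + 0.60671·0.54959·0.49242) = 55.92477°
λ₂ = λ₁ + atan2(sin θ sin δ cos φ₁, cos δ − sin φ₁ sin φ₂) = 14.75484°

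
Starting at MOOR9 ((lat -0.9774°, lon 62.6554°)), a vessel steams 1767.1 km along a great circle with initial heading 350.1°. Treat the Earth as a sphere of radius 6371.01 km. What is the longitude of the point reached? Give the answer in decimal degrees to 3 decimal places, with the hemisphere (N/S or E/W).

59.866°E

δ = d/R = 1767.1/6371.01 = 0.277366 rad
φ₂ = arcsin(sin φ₁ cos δ + cos φ₁ sin δ cos θ)
   = arcsin(-0.01706·0.96178 + 0.99985·0.27382·0.98511) = 14.67289°
λ₂ = λ₁ + atan2(sin θ sin δ cos φ₁, cos δ − sin φ₁ sin φ₂) = 59.86599°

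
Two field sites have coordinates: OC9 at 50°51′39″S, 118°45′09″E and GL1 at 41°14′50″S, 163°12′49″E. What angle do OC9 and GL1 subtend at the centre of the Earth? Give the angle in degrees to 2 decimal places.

OC9: φ = -50.86083°, λ = +118.75250°
GL1: φ = -41.24722°, λ = +163.21361°
Δφ = 9.6136°,  Δλ = 44.4611°
a = sin²(Δφ/2) + cos φ₁ cos φ₂ sin²(Δλ/2) = 0.074953
c = 2·arcsin(√a) = 0.554631 rad = 31.7780°

31.78°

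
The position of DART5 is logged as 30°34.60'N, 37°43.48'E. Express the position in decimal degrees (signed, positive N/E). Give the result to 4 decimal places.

lat: 30.5767° N → +30.5767°
lon: 37.7247° E → +37.7247°

+30.5767°, +37.7247°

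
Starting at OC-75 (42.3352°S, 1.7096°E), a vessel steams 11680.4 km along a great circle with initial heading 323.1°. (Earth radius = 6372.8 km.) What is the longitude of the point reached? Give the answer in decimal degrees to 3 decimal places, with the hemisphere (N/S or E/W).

58.748°W

δ = d/R = 11680.4/6372.8 = 1.832852 rad
φ₂ = arcsin(sin φ₁ cos δ + cos φ₁ sin δ cos θ)
   = arcsin(-0.67347·-0.25907 + 0.73922·0.96586·0.79968) = 48.19620°
λ₂ = λ₁ + atan2(sin θ sin δ cos φ₁, cos δ − sin φ₁ sin φ₂) = -58.74822°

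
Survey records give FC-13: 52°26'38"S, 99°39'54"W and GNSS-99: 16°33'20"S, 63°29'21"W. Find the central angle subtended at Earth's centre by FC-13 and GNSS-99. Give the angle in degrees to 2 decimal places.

45.77°

FC-13: φ = -52.44389°, λ = -99.66500°
GNSS-99: φ = -16.55556°, λ = -63.48917°
Δφ = 35.8883°,  Δλ = 36.1758°
a = sin²(Δφ/2) + cos φ₁ cos φ₂ sin²(Δλ/2) = 0.151240
c = 2·arcsin(√a) = 0.798866 rad = 45.7717°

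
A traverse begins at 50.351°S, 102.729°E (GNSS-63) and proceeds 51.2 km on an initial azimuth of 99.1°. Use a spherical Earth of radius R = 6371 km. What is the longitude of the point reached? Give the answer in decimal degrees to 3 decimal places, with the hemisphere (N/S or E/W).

103.443°E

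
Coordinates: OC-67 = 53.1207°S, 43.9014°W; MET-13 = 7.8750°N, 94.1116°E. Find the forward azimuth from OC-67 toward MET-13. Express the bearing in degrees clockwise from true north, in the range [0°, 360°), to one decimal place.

Δλ = 138.0130°
y = sin Δλ · cos φ₂ = 0.662653
x = cos φ₁ sin φ₂ − sin φ₁ cos φ₂ cos Δλ = -0.506732
θ = atan2(y, x) = 127.4052° → 127.4052° (mod 360°)

127.4°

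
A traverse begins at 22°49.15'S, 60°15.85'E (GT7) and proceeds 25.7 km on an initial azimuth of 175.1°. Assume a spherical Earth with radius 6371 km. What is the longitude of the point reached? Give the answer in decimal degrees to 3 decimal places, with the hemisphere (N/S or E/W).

60.286°E

GT7: φ = -22.81917°, λ = +60.26417°
δ = d/R = 25.7/6371 = 0.004034 rad
φ₂ = arcsin(sin φ₁ cos δ + cos φ₁ sin δ cos θ)
   = arcsin(-0.38782·0.99999 + 0.92173·0.00403·-0.99635) = -23.04945°
λ₂ = λ₁ + atan2(sin θ sin δ cos φ₁, cos δ − sin φ₁ sin φ₂) = 60.28562°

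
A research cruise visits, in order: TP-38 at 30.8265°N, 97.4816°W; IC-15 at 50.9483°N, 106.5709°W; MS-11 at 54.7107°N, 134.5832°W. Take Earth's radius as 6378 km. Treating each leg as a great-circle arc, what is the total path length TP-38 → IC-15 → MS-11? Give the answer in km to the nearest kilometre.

4279 km

TP-38→IC-15: c = 0.370435 rad, d = 2362.63 km
IC-15→MS-11: c = 0.300445 rad, d = 1916.24 km
Total = 2362.63 + 1916.24 = 4278.87 km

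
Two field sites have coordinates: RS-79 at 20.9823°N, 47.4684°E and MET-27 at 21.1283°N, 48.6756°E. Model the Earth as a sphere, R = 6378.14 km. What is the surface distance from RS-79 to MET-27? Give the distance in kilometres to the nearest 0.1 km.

Δφ = 0.1460°,  Δλ = 1.2072°
a = sin²(Δφ/2) + cos φ₁ cos φ₂ sin²(Δλ/2) = 0.000098
c = 2·arcsin(√a) = 0.019827 rad = 1.1360°
d = R·c = 6378.14 × 0.019827 = 126.5 km

126.5 km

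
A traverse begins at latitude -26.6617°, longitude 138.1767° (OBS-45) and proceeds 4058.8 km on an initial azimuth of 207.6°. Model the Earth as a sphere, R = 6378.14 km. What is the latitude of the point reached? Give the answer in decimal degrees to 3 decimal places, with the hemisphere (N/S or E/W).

δ = d/R = 4058.8/6378.14 = 0.636361 rad
φ₂ = arcsin(sin φ₁ cos δ + cos φ₁ sin δ cos θ)
   = arcsin(-0.44872·0.80426 + 0.89367·0.59427·-0.88620) = -56.25722°
λ₂ = λ₁ + atan2(sin θ sin δ cos φ₁, cos δ − sin φ₁ sin φ₂) = 108.46316°

56.257°S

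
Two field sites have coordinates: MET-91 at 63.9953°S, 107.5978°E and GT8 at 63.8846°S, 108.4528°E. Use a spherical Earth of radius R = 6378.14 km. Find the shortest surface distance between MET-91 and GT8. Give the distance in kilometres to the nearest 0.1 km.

43.6 km

Δφ = 0.1107°,  Δλ = 0.8550°
a = sin²(Δφ/2) + cos φ₁ cos φ₂ sin²(Δλ/2) = 0.000012
c = 2·arcsin(√a) = 0.006834 rad = 0.3916°
d = R·c = 6378.14 × 0.006834 = 43.6 km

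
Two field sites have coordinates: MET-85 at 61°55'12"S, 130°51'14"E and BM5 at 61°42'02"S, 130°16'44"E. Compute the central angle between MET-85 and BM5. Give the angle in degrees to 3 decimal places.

0.349°

MET-85: φ = -61.92000°, λ = +130.85389°
BM5: φ = -61.70056°, λ = +130.27889°
Δφ = 0.2194°,  Δλ = -0.5750°
a = sin²(Δφ/2) + cos φ₁ cos φ₂ sin²(Δλ/2) = 0.000009
c = 2·arcsin(√a) = 0.006095 rad = 0.3492°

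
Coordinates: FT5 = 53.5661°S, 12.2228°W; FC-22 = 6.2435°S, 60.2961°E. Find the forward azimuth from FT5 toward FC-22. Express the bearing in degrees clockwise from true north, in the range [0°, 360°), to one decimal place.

79.5°

Δλ = 72.5189°
y = sin Δλ · cos φ₂ = 0.948159
x = cos φ₁ sin φ₂ − sin φ₁ cos φ₂ cos Δλ = 0.175656
θ = atan2(y, x) = 79.5044° → 79.5044° (mod 360°)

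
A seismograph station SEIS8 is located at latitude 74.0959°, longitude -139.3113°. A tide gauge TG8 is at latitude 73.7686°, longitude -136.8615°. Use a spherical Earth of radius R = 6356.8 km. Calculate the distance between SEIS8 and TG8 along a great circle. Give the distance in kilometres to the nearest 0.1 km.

Δφ = -0.3273°,  Δλ = 2.4498°
a = sin²(Δφ/2) + cos φ₁ cos φ₂ sin²(Δλ/2) = 0.000043
c = 2·arcsin(√a) = 0.013139 rad = 0.7528°
d = R·c = 6356.8 × 0.013139 = 83.5 km

83.5 km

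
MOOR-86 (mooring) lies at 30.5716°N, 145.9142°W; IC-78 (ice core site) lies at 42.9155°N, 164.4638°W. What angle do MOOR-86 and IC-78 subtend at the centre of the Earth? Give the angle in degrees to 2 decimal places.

19.24°

Δφ = 12.3439°,  Δλ = -18.5496°
a = sin²(Δφ/2) + cos φ₁ cos φ₂ sin²(Δλ/2) = 0.027938
c = 2·arcsin(√a) = 0.335870 rad = 19.2440°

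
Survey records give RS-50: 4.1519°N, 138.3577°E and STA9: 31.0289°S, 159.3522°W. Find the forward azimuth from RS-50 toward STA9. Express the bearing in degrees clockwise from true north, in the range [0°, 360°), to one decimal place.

Δλ = 62.2901°
y = sin Δλ · cos φ₂ = 0.758632
x = cos φ₁ sin φ₂ − sin φ₁ cos φ₂ cos Δλ = -0.542966
θ = atan2(y, x) = 125.5920° → 125.5920° (mod 360°)

125.6°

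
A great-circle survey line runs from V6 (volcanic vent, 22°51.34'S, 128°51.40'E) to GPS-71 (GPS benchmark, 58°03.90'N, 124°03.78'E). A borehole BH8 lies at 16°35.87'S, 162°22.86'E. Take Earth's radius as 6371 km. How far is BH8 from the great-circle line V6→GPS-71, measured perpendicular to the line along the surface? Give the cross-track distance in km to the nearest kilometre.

3565 km

V6: φ = -22.85567°, λ = +128.85667°
GPS-71: φ = +58.06500°, λ = +124.06300°
BH8: φ = -16.59783°, λ = +162.38100°
δ₁₃ = central angle V6→BH8 = 0.560216 rad  (haversine)
θ₁₃ = bearing V6→BH8 = 84.916°,  θ₁₂ = bearing V6→GPS-71 = 357.435°
dₓₜ = R·arcsin(sin δ₁₃ · sin(θ₁₃ − θ₁₂)) = 6371·arcsin(0.53137·sin(-272.519°)) = 3565.276 km
|dₓₜ| = 3565.276 km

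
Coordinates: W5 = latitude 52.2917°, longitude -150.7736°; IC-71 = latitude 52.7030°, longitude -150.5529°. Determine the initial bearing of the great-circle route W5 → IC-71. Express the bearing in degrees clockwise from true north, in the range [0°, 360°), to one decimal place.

Δλ = 0.2207°
y = sin Δλ · cos φ₂ = 0.002334
x = cos φ₁ sin φ₂ − sin φ₁ cos φ₂ cos Δλ = 0.007182
θ = atan2(y, x) = 18.0035° → 18.0035° (mod 360°)

18.0°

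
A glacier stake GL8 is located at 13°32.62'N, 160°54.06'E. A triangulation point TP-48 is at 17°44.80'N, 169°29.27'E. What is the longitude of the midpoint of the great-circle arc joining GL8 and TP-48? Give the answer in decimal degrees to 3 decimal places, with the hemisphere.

GL8: φ = +13.54367°, λ = +160.90100°
TP-48: φ = +17.74667°, λ = +169.48783°
Bx = cos φ₂ cos Δλ = 0.941738,  By = cos φ₂ sin Δλ = 0.142203
φₘ = atan2(sin φ₁ + sin φ₂, √((cos φ₁ + Bx)² + By²)) = 15.68703°
λₘ = λ₁ + atan2(By, cos φ₁ + Bx) = 165.15021°

165.150°E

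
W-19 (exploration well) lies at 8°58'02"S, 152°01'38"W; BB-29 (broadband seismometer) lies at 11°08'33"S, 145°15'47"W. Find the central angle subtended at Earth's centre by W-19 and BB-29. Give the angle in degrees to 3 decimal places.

W-19: φ = -8.96722°, λ = -152.02722°
BB-29: φ = -11.14250°, λ = -145.26306°
Δφ = -2.1753°,  Δλ = 6.7642°
a = sin²(Δφ/2) + cos φ₁ cos φ₂ sin²(Δλ/2) = 0.003733
c = 2·arcsin(√a) = 0.122277 rad = 7.0060°

7.006°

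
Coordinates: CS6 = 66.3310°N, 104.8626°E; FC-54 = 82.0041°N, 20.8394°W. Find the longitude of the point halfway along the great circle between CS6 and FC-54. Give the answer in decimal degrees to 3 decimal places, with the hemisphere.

Bx = cos φ₂ cos Δλ = -0.081176,  By = cos φ₂ sin Δλ = -0.112960
φₘ = atan2(sin φ₁ + sin φ₂, √((cos φ₁ + Bx)² + By²)) = 79.89783°
λₘ = λ₁ + atan2(By, cos φ₁ + Bx) = 85.43513°

85.435°E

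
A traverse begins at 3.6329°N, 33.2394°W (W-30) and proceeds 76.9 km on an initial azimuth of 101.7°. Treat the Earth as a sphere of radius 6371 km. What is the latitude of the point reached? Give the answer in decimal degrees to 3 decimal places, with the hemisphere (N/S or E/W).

3.492°N

δ = d/R = 76.9/6371 = 0.012070 rad
φ₂ = arcsin(sin φ₁ cos δ + cos φ₁ sin δ cos θ)
   = arcsin(0.06336·0.99993 + 0.99799·0.01207·-0.20279) = 3.49241°
λ₂ = λ₁ + atan2(sin θ sin δ cos φ₁, cos δ − sin φ₁ sin φ₂) = -32.56093°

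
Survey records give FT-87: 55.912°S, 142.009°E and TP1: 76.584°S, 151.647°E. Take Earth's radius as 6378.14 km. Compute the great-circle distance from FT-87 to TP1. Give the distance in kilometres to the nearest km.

Δφ = -20.6720°,  Δλ = 9.6380°
a = sin²(Δφ/2) + cos φ₁ cos φ₂ sin²(Δλ/2) = 0.033109
c = 2·arcsin(√a) = 0.365959 rad = 20.9679°
d = R·c = 6378.14 × 0.365959 = 2334.1 km

2334 km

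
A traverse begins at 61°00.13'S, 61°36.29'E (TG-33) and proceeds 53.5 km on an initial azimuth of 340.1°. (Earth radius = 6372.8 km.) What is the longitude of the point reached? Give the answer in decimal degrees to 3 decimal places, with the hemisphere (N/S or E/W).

61.272°E

TG-33: φ = -61.00217°, λ = +61.60483°
δ = d/R = 53.5/6372.8 = 0.008395 rad
φ₂ = arcsin(sin φ₁ cos δ + cos φ₁ sin δ cos θ)
   = arcsin(-0.87464·0.99996 + 0.48478·0.00839·0.94029) = -60.54947°
λ₂ = λ₁ + atan2(sin θ sin δ cos φ₁, cos δ − sin φ₁ sin φ₂) = 61.27184°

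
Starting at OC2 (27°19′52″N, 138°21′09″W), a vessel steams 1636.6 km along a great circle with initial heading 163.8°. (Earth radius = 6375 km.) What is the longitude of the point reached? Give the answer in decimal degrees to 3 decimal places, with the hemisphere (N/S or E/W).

134.181°W

OC2: φ = +27.33111°, λ = -138.35250°
δ = d/R = 1636.6/6375 = 0.256722 rad
φ₂ = arcsin(sin φ₁ cos δ + cos φ₁ sin δ cos θ)
   = arcsin(0.45913·0.96723 + 0.88837·0.25391·-0.96029) = 13.14847°
λ₂ = λ₁ + atan2(sin θ sin δ cos φ₁, cos δ − sin φ₁ sin φ₂) = -134.18078°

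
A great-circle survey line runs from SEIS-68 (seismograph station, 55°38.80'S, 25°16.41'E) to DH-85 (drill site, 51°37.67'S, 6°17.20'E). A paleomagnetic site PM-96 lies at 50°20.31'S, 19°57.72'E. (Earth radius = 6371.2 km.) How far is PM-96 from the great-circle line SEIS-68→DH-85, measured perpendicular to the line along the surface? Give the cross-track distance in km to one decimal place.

486.3 km

SEIS-68: φ = -55.64667°, λ = +25.27350°
DH-85: φ = -51.62783°, λ = +6.28667°
PM-96: φ = -50.33850°, λ = +19.96200°
δ₁₃ = central angle SEIS-68→PM-96 = 0.108080 rad  (haversine)
θ₁₃ = bearing SEIS-68→PM-96 = 326.789°,  θ₁₂ = bearing SEIS-68→DH-85 = 281.802°
dₓₜ = R·arcsin(sin δ₁₃ · sin(θ₁₃ − θ₁₂)) = 6371.2·arcsin(0.10787·sin(44.986°)) = 486.323 km
|dₓₜ| = 486.323 km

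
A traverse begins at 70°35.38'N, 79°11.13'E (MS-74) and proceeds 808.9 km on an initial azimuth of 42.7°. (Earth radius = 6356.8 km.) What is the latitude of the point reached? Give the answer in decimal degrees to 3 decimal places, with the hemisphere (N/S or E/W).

MS-74: φ = +70.58967°, λ = +79.18550°
δ = d/R = 808.9/6356.8 = 0.127250 rad
φ₂ = arcsin(sin φ₁ cos δ + cos φ₁ sin δ cos θ)
   = arcsin(0.94316·0.99191 + 0.33233·0.12691·0.73491) = 75.13478°
λ₂ = λ₁ + atan2(sin θ sin δ cos φ₁, cos δ − sin φ₁ sin φ₂) = 98.78645°

75.135°N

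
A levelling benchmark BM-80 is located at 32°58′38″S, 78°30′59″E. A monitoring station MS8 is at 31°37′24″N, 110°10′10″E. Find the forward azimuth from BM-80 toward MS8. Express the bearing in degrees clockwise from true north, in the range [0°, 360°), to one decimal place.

BM-80: φ = -32.97722°, λ = +78.51639°
MS8: φ = +31.62333°, λ = +110.16944°
Δλ = 31.6531°
y = sin Δλ · cos φ₂ = 0.446852
x = cos φ₁ sin φ₂ − sin φ₁ cos φ₂ cos Δλ = 0.834392
θ = atan2(y, x) = 28.1709° → 28.1709° (mod 360°)

28.2°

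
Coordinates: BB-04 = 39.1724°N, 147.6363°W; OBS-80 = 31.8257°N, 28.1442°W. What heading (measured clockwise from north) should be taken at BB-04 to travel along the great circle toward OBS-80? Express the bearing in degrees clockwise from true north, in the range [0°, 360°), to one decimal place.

Δλ = 119.4921°
y = sin Δλ · cos φ₂ = 0.739561
x = cos φ₁ sin φ₂ − sin φ₁ cos φ₂ cos Δλ = 0.673032
θ = atan2(y, x) = 47.6965° → 47.6965° (mod 360°)

47.7°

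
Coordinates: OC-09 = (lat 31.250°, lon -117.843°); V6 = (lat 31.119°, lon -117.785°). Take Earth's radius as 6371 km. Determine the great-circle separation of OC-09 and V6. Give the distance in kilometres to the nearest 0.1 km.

15.6 km

Δφ = -0.1310°,  Δλ = 0.0580°
a = sin²(Δφ/2) + cos φ₁ cos φ₂ sin²(Δλ/2) = 0.000001
c = 2·arcsin(√a) = 0.002445 rad = 0.1401°
d = R·c = 6371 × 0.002445 = 15.6 km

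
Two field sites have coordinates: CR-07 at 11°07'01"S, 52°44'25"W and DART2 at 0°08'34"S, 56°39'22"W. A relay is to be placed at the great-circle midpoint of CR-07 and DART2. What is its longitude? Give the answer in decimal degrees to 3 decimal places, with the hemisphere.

CR-07: φ = -11.11694°, λ = -52.74028°
DART2: φ = -0.14278°, λ = -56.65611°
Bx = cos φ₂ cos Δλ = 0.997662,  By = cos φ₂ sin Δλ = -0.068291
φₘ = atan2(sin φ₁ + sin φ₂, √((cos φ₁ + Bx)² + By²)) = -5.63313°
λₘ = λ₁ + atan2(By, cos φ₁ + Bx) = -54.71674°

54.717°W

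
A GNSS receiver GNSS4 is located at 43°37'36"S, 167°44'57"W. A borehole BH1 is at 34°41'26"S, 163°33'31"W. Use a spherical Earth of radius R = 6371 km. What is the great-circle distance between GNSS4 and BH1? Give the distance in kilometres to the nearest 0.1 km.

GNSS4: φ = -43.62667°, λ = -167.74917°
BH1: φ = -34.69056°, λ = -163.55861°
Δφ = 8.9361°,  Δλ = 4.1906°
a = sin²(Δφ/2) + cos φ₁ cos φ₂ sin²(Δλ/2) = 0.006865
c = 2·arcsin(√a) = 0.165895 rad = 9.5051°
d = R·c = 6371 × 0.165895 = 1056.9 km

1056.9 km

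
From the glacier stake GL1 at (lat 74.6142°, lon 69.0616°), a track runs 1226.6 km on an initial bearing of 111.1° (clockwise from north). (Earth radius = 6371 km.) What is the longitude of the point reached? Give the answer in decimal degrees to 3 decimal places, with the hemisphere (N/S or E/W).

97.705°E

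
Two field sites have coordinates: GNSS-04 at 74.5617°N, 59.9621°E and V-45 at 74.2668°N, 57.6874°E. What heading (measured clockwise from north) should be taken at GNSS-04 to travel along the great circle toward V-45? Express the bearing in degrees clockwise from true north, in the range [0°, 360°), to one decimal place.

245.3°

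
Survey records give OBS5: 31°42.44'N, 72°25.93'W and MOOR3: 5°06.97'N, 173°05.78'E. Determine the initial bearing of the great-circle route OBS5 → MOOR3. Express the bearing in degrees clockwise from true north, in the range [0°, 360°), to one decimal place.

OBS5: φ = +31.70733°, λ = -72.43217°
MOOR3: φ = +5.11617°, λ = +173.09633°
Δλ = -114.4715°
y = sin Δλ · cos φ₂ = -0.906541
x = cos φ₁ sin φ₂ − sin φ₁ cos φ₂ cos Δλ = 0.292715
θ = atan2(y, x) = -72.1052° → 287.8948° (mod 360°)

287.9°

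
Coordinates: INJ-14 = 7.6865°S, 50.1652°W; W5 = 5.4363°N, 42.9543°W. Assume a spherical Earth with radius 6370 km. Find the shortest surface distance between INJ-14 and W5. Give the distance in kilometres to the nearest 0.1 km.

1663.8 km

Δφ = 13.1228°,  Δλ = 7.2109°
a = sin²(Δφ/2) + cos φ₁ cos φ₂ sin²(Δλ/2) = 0.016959
c = 2·arcsin(√a) = 0.261192 rad = 14.9652°
d = R·c = 6370 × 0.261192 = 1663.8 km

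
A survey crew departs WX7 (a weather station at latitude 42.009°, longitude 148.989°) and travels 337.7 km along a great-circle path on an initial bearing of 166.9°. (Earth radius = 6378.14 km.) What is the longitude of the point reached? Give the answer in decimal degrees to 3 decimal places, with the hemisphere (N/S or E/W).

δ = d/R = 337.7/6378.14 = 0.052946 rad
φ₂ = arcsin(sin φ₁ cos δ + cos φ₁ sin δ cos θ)
   = arcsin(0.66925·0.99860 + 0.74304·0.05292·-0.97398) = 39.05085°
λ₂ = λ₁ + atan2(sin θ sin δ cos φ₁, cos δ − sin φ₁ sin φ₂) = 149.87400°

149.874°E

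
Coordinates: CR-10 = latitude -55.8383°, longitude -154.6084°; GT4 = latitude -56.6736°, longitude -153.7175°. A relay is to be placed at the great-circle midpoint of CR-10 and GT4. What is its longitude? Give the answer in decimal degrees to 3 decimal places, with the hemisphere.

Bx = cos φ₂ cos Δλ = 0.549341,  By = cos φ₂ sin Δλ = 0.008542
φₘ = atan2(sin φ₁ + sin φ₂, √((cos φ₁ + Bx)² + By²)) = -56.25675°
λₘ = λ₁ + atan2(By, cos φ₁ + Bx) = -154.16781°

154.168°W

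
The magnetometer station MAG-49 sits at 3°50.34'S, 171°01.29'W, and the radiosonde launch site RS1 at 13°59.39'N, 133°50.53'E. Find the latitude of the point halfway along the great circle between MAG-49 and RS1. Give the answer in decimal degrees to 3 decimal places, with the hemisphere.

5.721°N

MAG-49: φ = -3.83900°, λ = -171.02150°
RS1: φ = +13.98983°, λ = +133.84217°
Bx = cos φ₂ cos Δλ = 0.554670,  By = cos φ₂ sin Δλ = -0.796177
φₘ = atan2(sin φ₁ + sin φ₂, √((cos φ₁ + Bx)² + By²)) = 5.72126°
λₘ = λ₁ + atan2(By, cos φ₁ + Bx) = 161.82704°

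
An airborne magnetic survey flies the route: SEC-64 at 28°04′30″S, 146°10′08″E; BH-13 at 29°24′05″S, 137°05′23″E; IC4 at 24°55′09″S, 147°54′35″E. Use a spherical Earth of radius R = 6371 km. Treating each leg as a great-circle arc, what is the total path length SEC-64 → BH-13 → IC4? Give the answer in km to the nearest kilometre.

2077 km

SEC-64: φ = -28.07500°, λ = +146.16889°
BH-13: φ = -29.40139°, λ = +137.08972°
IC4: φ = -24.91917°, λ = +147.90972°
SEC-64→BH-13: c = 0.140819 rad, d = 897.16 km
BH-13→IC4: c = 0.185223 rad, d = 1180.06 km
Total = 897.16 + 1180.06 = 2077.22 km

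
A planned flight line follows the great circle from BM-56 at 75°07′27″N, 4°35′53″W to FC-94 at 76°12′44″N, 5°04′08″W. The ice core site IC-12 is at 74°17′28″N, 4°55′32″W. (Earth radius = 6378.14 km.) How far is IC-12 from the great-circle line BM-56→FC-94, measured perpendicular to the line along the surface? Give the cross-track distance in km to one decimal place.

19.3 km

BM-56: φ = +75.12417°, λ = -4.59806°
FC-94: φ = +76.21222°, λ = -5.06889°
IC-12: φ = +74.29111°, λ = -4.92556°
δ₁₃ = central angle BM-56→IC-12 = 0.014617 rad  (haversine)
θ₁₃ = bearing BM-56→IC-12 = 186.078°,  θ₁₂ = bearing BM-56→FC-94 = 354.114°
dₓₜ = R·arcsin(sin δ₁₃ · sin(θ₁₃ − θ₁₂)) = 6378.14·arcsin(0.01462·sin(-168.036°)) = -19.326 km
|dₓₜ| = 19.326 km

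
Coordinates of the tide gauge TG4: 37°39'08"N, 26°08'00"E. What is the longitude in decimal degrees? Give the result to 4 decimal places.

26° + 8′/60 + 0″/3600 = 26 + 0.13333 + 0.00000 = 26.1333°

26.1333°E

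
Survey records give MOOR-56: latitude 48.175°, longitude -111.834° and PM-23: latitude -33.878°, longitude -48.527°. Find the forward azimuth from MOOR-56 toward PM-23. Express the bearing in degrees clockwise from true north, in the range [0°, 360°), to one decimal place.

131.2°

Δλ = 63.3070°
y = sin Δλ · cos φ₂ = 0.741746
x = cos φ₁ sin φ₂ − sin φ₁ cos φ₂ cos Δλ = -0.649638
θ = atan2(y, x) = 131.2126° → 131.2126° (mod 360°)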